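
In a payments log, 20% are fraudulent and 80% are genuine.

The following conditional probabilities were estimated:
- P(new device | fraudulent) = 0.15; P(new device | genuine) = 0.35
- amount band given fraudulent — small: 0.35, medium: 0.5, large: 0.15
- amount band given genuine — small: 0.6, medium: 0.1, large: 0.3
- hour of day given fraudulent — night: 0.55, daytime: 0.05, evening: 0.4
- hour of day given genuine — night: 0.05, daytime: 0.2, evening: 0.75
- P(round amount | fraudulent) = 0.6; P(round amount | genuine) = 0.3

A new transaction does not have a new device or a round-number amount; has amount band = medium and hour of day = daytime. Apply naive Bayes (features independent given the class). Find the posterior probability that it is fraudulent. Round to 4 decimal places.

0.1893

fraudulent: 0.2 × (1−0.15) × 0.5 × 0.05 × (1−0.6) = 0.0017
genuine: 0.8 × (1−0.35) × 0.1 × 0.2 × (1−0.3) = 0.00728
P(fraudulent | x) = 0.0017 / 0.00898 ≈ 0.1893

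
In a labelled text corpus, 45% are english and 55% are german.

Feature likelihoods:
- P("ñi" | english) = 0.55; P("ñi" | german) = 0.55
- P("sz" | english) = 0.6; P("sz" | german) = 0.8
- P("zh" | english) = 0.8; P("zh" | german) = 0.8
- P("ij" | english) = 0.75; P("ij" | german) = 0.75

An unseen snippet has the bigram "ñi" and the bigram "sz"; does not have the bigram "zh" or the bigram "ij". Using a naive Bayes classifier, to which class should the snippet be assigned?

english: 0.45 × 0.55 × 0.6 × (1−0.8) × (1−0.75) = 0.007425
german: 0.55 × 0.55 × 0.8 × (1−0.8) × (1−0.75) = 0.0121
Highest score → german.

german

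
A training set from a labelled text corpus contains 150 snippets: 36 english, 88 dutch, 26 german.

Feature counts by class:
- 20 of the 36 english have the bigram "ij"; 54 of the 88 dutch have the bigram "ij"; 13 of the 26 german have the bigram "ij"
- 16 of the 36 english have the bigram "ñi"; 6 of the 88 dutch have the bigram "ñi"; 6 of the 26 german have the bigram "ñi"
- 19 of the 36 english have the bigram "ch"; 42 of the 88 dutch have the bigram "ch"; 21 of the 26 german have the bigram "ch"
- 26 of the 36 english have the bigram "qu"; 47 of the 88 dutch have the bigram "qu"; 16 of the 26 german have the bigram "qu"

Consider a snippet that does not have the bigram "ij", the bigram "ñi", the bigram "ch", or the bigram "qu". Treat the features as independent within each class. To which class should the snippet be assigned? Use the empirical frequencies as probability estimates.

dutch

english: (36/150) × (16/36) × (20/36) × (17/36) × (10/36) ≈ 0.00777321
dutch: (88/150) × (34/88) × (82/88) × (46/88) × (41/88) ≈ 0.0514393
german: (26/150) × (13/26) × (20/26) × (5/26) × (10/26) ≈ 0.00493097
Highest score → dutch.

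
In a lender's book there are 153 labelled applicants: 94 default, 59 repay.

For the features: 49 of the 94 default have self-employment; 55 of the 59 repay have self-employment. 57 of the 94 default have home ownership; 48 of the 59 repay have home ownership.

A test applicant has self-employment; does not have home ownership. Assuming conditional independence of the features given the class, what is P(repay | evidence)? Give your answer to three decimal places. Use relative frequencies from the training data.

0.347

default: (94/153) × (49/94) × (37/94) ≈ 0.12606
repay: (59/153) × (55/59) × (11/59) ≈ 0.0670212
P(repay | x) = 0.0670212 / 0.1930812 ≈ 0.347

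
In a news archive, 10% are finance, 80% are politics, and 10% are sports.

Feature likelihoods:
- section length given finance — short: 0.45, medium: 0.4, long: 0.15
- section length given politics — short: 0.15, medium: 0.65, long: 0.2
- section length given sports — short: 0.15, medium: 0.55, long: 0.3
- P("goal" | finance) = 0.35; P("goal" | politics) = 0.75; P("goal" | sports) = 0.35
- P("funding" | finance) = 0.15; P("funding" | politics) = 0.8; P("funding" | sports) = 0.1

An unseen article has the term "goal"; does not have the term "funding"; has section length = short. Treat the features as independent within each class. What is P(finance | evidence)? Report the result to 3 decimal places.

finance: 0.1 × 0.45 × 0.35 × (1−0.15) = 0.0133875
politics: 0.8 × 0.15 × 0.75 × (1−0.8) = 0.018
sports: 0.1 × 0.15 × 0.35 × (1−0.1) = 0.004725
P(finance | x) = 0.0133875 / 0.0361125 ≈ 0.371

0.371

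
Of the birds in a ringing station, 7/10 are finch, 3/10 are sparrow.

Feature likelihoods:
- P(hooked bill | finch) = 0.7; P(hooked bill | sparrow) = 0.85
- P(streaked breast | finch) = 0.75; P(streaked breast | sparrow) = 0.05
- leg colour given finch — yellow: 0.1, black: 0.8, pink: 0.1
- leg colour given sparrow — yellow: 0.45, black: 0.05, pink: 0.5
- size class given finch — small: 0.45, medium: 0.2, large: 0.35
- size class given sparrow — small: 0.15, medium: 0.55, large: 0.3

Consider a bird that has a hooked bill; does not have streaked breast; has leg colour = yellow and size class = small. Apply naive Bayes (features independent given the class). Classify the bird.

finch: 0.7 × 0.7 × (1−0.75) × 0.1 × 0.45 = 0.0055125
sparrow: 0.3 × 0.85 × (1−0.05) × 0.45 × 0.15 = 0.016351875
Highest score → sparrow.

sparrow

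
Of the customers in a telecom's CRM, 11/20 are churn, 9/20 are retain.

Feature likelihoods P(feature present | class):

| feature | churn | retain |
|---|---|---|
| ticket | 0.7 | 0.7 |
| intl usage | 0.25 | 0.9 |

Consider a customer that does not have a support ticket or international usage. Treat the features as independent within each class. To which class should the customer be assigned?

churn

churn: 0.55 × (1−0.7) × (1−0.25) = 0.12375
retain: 0.45 × (1−0.7) × (1−0.9) = 0.0135
Highest score → churn.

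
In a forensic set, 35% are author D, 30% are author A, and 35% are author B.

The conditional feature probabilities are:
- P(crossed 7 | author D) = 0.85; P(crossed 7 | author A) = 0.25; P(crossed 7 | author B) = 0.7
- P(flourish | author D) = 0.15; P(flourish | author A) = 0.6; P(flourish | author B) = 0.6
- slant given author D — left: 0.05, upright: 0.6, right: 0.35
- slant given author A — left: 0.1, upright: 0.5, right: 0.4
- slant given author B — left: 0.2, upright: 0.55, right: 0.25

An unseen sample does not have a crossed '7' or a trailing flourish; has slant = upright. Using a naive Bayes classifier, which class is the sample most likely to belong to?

author D: 0.35 × (1−0.85) × (1−0.15) × 0.6 = 0.026775
author A: 0.3 × (1−0.25) × (1−0.6) × 0.5 = 0.045
author B: 0.35 × (1−0.7) × (1−0.6) × 0.55 = 0.0231
Highest score → author A.

author A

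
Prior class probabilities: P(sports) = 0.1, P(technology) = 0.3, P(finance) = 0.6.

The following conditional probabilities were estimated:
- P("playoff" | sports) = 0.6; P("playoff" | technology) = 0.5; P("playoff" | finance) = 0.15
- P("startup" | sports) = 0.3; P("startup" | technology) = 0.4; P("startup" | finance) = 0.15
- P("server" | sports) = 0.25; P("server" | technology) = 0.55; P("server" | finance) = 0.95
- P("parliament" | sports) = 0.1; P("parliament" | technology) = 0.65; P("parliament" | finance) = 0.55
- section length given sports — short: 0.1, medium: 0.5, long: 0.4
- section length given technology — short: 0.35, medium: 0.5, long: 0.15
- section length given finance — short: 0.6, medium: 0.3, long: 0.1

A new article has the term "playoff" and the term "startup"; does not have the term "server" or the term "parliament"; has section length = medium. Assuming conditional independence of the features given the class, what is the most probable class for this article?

sports: 0.1 × 0.6 × 0.3 × (1−0.25) × (1−0.1) × 0.5 = 0.006075
technology: 0.3 × 0.5 × 0.4 × (1−0.55) × (1−0.65) × 0.5 = 0.004725
finance: 0.6 × 0.15 × 0.15 × (1−0.95) × (1−0.55) × 0.3 = 0.000091125
Highest score → sports.

sports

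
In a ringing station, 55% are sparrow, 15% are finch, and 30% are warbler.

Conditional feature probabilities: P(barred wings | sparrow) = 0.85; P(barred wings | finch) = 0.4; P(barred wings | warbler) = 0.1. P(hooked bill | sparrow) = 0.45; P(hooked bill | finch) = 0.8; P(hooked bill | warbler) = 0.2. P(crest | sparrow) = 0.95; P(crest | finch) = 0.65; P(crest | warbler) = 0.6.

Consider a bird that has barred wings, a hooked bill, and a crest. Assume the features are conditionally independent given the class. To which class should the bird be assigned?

sparrow: 0.55 × 0.85 × 0.45 × 0.95 = 0.19985625
finch: 0.15 × 0.4 × 0.8 × 0.65 = 0.0312
warbler: 0.3 × 0.1 × 0.2 × 0.6 = 0.0036
Highest score → sparrow.

sparrow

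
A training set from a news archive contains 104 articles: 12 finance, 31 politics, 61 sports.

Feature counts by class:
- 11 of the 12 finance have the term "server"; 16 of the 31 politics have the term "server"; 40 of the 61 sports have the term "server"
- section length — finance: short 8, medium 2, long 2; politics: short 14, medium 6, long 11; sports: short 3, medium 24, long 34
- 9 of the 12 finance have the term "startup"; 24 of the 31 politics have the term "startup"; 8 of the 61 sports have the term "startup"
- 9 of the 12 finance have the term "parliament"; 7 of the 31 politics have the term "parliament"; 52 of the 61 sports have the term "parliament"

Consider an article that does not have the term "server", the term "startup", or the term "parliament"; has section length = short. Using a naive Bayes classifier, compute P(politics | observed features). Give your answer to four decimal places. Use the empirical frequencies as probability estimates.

finance: (12/104) × (1/12) × (8/12) × (3/12) × (3/12) ≈ 0.000400641
politics: (31/104) × (15/31) × (14/31) × (7/31) × (24/31) ≈ 0.011387
sports: (61/104) × (21/61) × (3/61) × (53/61) × (9/61) ≈ 0.00127302
P(politics | x) = 0.011387 / 0.013060661 ≈ 0.8719

0.8719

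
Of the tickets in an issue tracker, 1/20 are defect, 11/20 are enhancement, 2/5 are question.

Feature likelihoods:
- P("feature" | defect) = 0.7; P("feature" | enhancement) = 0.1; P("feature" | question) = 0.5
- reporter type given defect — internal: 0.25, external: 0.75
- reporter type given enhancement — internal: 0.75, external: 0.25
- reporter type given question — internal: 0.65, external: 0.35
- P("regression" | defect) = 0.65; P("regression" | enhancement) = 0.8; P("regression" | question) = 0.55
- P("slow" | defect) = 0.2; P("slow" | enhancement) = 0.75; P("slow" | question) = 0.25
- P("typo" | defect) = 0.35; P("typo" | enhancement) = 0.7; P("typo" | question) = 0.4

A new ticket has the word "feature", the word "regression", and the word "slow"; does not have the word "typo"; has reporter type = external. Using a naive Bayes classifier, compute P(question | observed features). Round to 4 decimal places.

0.5517

defect: 0.05 × 0.7 × 0.75 × 0.65 × 0.2 × (1−0.35) = 0.002218125
enhancement: 0.55 × 0.1 × 0.25 × 0.8 × 0.75 × (1−0.7) = 0.002475
question: 0.4 × 0.5 × 0.35 × 0.55 × 0.25 × (1−0.4) = 0.005775
P(question | x) = 0.005775 / 0.010468125 ≈ 0.5517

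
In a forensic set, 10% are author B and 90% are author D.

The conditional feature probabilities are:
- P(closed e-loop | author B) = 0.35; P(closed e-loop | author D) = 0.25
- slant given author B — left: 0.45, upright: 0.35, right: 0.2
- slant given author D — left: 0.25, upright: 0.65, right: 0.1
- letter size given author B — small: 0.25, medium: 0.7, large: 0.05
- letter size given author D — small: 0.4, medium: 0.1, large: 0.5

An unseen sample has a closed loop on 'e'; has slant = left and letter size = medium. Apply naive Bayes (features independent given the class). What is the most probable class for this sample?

author B: 0.1 × 0.35 × 0.45 × 0.7 = 0.011025
author D: 0.9 × 0.25 × 0.25 × 0.1 = 0.005625
Highest score → author B.

author B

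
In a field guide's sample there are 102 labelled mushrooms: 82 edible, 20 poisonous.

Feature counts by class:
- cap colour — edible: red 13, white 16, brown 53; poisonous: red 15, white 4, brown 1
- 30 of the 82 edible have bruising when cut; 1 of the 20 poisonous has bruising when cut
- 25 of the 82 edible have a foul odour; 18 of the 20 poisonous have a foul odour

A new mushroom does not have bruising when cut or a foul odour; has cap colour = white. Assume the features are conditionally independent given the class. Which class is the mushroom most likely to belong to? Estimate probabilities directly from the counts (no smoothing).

edible: (82/102) × (16/82) × (52/82) × (57/82) ≈ 0.0691465
poisonous: (20/102) × (4/20) × (19/20) × (2/20) ≈ 0.00372549
Highest score → edible.

edible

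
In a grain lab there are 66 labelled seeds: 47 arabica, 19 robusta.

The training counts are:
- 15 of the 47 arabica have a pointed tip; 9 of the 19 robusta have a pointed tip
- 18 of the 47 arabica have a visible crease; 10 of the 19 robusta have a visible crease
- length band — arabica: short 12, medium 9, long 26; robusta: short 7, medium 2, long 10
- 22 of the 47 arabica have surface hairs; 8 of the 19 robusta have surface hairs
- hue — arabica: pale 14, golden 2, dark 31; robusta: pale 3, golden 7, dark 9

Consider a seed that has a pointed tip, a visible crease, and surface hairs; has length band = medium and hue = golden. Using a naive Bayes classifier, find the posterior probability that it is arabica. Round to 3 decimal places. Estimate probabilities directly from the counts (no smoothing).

arabica: (47/66) × (15/47) × (18/47) × (9/47) × (22/47) × (2/47) ≈ 0.000331989
robusta: (19/66) × (9/19) × (10/19) × (2/19) × (8/19) × (7/19) ≈ 0.00117193
P(arabica | x) = 0.000331989 / 0.001503919 ≈ 0.221

0.221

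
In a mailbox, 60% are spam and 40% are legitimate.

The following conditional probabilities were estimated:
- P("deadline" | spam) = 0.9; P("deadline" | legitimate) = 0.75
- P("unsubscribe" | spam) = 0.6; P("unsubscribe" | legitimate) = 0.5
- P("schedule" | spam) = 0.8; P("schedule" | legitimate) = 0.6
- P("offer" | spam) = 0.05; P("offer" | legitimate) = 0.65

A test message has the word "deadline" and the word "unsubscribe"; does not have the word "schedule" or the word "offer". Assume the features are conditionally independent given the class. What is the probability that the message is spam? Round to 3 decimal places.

spam: 0.6 × 0.9 × 0.6 × (1−0.8) × (1−0.05) = 0.06156
legitimate: 0.4 × 0.75 × 0.5 × (1−0.6) × (1−0.65) = 0.021
P(spam | x) = 0.06156 / 0.08256 ≈ 0.746

0.746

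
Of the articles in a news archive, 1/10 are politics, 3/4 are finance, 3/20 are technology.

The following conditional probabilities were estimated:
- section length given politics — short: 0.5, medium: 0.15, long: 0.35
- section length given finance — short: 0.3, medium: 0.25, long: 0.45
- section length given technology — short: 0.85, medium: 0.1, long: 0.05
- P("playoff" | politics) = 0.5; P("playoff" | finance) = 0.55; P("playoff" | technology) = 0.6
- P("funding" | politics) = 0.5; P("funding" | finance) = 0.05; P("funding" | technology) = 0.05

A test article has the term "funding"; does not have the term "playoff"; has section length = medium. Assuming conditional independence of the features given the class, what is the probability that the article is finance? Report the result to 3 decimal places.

politics: 0.1 × 0.15 × (1−0.5) × 0.5 = 0.00375
finance: 0.75 × 0.25 × (1−0.55) × 0.05 = 0.00421875
technology: 0.15 × 0.1 × (1−0.6) × 0.05 = 0.0003
P(finance | x) = 0.00421875 / 0.00826875 ≈ 0.510

0.510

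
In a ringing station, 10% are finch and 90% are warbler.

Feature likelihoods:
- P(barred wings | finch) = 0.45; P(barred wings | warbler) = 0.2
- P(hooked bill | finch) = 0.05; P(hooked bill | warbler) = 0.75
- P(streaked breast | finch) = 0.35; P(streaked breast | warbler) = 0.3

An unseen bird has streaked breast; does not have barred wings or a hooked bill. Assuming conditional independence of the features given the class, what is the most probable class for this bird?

finch: 0.1 × (1−0.45) × (1−0.05) × 0.35 = 0.0182875
warbler: 0.9 × (1−0.2) × (1−0.75) × 0.3 = 0.054
Highest score → warbler.

warbler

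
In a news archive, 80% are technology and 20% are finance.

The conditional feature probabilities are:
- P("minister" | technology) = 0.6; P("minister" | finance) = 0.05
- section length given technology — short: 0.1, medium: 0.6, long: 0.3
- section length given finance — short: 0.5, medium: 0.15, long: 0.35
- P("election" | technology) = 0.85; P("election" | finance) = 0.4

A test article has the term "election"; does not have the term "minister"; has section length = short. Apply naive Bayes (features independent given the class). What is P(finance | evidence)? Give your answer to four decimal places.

0.5828

technology: 0.8 × (1−0.6) × 0.1 × 0.85 = 0.0272
finance: 0.2 × (1−0.05) × 0.5 × 0.4 = 0.038
P(finance | x) = 0.038 / 0.0652 ≈ 0.5828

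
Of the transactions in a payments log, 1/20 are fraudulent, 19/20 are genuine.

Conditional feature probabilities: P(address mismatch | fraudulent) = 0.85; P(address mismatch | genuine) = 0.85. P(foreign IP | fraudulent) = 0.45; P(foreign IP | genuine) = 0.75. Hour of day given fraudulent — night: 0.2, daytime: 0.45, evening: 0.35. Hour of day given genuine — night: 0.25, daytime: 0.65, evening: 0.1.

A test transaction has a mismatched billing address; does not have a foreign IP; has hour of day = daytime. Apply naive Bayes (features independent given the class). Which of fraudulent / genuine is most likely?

genuine

fraudulent: 0.05 × 0.85 × (1−0.45) × 0.45 = 0.01051875
genuine: 0.95 × 0.85 × (1−0.75) × 0.65 = 0.13121875
Highest score → genuine.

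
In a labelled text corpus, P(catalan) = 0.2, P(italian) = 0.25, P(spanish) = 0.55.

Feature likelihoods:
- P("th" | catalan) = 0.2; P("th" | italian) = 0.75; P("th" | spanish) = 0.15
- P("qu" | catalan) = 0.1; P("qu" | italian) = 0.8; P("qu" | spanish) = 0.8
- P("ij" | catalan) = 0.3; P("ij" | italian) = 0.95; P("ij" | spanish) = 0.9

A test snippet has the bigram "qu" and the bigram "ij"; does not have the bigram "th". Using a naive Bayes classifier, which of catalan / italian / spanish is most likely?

catalan: 0.2 × (1−0.2) × 0.1 × 0.3 = 0.0048
italian: 0.25 × (1−0.75) × 0.8 × 0.95 = 0.0475
spanish: 0.55 × (1−0.15) × 0.8 × 0.9 = 0.3366
Highest score → spanish.

spanish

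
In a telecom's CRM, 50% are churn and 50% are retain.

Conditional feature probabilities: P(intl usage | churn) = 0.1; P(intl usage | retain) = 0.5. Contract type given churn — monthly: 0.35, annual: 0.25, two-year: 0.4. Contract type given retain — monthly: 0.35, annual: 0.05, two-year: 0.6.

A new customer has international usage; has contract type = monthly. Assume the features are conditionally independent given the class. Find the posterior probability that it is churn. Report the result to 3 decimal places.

churn: 0.5 × 0.1 × 0.35 = 0.0175
retain: 0.5 × 0.5 × 0.35 = 0.0875
P(churn | x) = 0.0175 / 0.105 ≈ 0.167

0.167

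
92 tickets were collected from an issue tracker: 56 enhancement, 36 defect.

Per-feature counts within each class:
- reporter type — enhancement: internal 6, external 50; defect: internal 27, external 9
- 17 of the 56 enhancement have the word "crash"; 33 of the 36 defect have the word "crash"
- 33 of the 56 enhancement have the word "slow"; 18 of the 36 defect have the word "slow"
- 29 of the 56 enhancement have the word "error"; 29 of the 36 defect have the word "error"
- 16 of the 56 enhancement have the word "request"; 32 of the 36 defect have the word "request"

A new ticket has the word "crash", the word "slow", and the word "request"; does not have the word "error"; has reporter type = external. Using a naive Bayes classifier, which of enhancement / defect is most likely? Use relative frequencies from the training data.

enhancement

enhancement: (56/92) × (50/56) × (17/56) × (33/56) × (27/56) × (16/56) ≈ 0.013393
defect: (36/92) × (9/36) × (33/36) × (18/36) × (7/36) × (32/36) ≈ 0.0077496
Highest score → enhancement.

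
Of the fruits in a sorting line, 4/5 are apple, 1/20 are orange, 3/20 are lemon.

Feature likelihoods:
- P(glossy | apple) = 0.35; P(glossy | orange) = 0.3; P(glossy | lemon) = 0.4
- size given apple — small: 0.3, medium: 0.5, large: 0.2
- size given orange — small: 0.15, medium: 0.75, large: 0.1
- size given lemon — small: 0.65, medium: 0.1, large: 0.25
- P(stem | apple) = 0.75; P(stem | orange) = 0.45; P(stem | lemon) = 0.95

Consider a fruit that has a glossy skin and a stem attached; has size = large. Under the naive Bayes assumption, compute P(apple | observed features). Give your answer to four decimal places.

apple: 0.8 × 0.35 × 0.2 × 0.75 = 0.042
orange: 0.05 × 0.3 × 0.1 × 0.45 = 0.000675
lemon: 0.15 × 0.4 × 0.25 × 0.95 = 0.01425
P(apple | x) = 0.042 / 0.056925 ≈ 0.7378

0.7378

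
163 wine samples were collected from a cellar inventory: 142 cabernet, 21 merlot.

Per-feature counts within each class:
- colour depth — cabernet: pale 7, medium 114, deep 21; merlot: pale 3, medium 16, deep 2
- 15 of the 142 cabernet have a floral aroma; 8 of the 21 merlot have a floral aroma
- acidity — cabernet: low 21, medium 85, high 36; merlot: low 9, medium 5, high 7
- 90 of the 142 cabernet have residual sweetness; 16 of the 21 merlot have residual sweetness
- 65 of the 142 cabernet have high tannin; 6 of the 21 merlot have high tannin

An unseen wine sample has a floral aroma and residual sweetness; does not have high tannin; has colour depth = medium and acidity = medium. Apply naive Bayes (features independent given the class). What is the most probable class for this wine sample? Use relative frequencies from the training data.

cabernet

cabernet: (142/163) × (114/142) × (15/142) × (85/142) × (90/142) × (77/142) ≈ 0.0151987
merlot: (21/163) × (16/21) × (8/21) × (5/21) × (16/21) × (15/21) ≈ 0.00484536
Highest score → cabernet.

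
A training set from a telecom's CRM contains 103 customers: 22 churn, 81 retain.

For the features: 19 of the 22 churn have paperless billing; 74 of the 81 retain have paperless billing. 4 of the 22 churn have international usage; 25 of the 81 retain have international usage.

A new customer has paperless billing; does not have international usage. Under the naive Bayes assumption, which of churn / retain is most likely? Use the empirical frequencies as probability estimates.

churn: (22/103) × (19/22) × (18/22) ≈ 0.150927
retain: (81/103) × (74/81) × (56/81) ≈ 0.496704
Highest score → retain.

retain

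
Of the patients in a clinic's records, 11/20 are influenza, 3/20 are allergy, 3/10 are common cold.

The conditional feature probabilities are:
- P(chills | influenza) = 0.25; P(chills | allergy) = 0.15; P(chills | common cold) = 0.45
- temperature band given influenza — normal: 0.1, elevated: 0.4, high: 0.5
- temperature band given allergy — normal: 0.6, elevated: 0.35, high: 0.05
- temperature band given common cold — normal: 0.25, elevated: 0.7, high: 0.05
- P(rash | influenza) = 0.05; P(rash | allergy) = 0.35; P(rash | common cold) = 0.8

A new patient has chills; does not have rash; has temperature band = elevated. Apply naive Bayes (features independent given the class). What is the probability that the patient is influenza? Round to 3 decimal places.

influenza: 0.55 × 0.25 × 0.4 × (1−0.05) = 0.05225
allergy: 0.15 × 0.15 × 0.35 × (1−0.35) = 0.00511875
common cold: 0.3 × 0.45 × 0.7 × (1−0.8) = 0.0189
P(influenza | x) = 0.05225 / 0.07626875 ≈ 0.685

0.685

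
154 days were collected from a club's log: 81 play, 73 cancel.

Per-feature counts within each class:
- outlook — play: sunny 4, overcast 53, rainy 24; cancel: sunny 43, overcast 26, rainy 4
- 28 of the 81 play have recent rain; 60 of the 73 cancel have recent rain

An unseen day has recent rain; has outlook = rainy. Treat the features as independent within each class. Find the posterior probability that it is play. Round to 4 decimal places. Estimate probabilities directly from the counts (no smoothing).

play: (81/154) × (24/81) × (28/81) ≈ 0.0538721
cancel: (73/154) × (4/73) × (60/73) ≈ 0.0213485
P(play | x) = 0.0538721 / 0.0752206 ≈ 0.7162

0.7162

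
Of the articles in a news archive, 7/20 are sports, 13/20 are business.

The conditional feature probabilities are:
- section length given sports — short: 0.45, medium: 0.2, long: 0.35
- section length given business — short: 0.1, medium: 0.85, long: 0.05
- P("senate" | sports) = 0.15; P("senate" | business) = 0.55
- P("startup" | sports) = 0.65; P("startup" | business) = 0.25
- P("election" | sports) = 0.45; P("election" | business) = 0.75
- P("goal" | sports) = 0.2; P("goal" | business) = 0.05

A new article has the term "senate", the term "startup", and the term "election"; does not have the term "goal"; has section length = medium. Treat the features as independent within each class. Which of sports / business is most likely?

business

sports: 0.35 × 0.2 × 0.15 × 0.65 × 0.45 × (1−0.2) = 0.002457
business: 0.65 × 0.85 × 0.55 × 0.25 × 0.75 × (1−0.05) = 0.054127734375
Highest score → business.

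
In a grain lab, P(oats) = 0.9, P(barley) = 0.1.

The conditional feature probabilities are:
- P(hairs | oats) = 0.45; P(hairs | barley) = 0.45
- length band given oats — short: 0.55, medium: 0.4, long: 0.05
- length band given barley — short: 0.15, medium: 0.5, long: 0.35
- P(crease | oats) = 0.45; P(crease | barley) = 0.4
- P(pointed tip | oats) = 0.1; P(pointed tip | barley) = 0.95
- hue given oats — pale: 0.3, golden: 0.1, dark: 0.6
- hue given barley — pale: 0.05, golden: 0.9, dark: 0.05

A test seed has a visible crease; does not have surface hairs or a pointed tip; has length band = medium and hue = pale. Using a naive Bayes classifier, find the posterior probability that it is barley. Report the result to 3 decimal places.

0.001

oats: 0.9 × (1−0.45) × 0.4 × 0.45 × (1−0.1) × 0.3 = 0.024057
barley: 0.1 × (1−0.45) × 0.5 × 0.4 × (1−0.95) × 0.05 = 0.0000275
P(barley | x) = 0.0000275 / 0.0240845 ≈ 0.001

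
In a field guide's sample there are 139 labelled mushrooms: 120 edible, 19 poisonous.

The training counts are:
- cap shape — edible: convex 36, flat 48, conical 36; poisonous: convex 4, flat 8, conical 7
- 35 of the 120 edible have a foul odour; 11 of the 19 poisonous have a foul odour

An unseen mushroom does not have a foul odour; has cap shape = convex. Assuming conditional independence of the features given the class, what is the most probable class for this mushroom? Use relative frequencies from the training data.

edible: (120/139) × (36/120) × (85/120) ≈ 0.183453
poisonous: (19/139) × (4/19) × (8/19) ≈ 0.0121166
Highest score → edible.

edible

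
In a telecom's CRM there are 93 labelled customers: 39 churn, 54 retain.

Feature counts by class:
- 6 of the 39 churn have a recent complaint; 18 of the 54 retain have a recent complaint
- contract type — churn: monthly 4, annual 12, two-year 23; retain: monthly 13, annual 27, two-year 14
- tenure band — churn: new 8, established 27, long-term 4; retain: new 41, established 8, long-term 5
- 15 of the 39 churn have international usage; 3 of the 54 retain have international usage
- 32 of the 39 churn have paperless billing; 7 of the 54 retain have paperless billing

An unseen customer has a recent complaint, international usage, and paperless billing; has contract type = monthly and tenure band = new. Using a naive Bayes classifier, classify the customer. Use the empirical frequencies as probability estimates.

churn

churn: (39/93) × (6/39) × (4/39) × (8/39) × (15/39) × (32/39) ≈ 0.000428352
retain: (54/93) × (18/54) × (13/54) × (41/54) × (3/54) × (7/54) ≈ 0.000254777
Highest score → churn.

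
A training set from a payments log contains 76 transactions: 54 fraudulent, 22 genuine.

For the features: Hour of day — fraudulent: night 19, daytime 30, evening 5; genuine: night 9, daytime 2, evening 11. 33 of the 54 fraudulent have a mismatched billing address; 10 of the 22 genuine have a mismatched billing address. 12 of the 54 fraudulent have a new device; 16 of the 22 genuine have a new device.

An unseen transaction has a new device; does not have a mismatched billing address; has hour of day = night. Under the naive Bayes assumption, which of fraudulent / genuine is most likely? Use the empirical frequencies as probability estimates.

fraudulent: (54/76) × (19/54) × (21/54) × (12/54) ≈ 0.0216049
genuine: (22/76) × (9/22) × (12/22) × (16/22) ≈ 0.0469769
Highest score → genuine.

genuine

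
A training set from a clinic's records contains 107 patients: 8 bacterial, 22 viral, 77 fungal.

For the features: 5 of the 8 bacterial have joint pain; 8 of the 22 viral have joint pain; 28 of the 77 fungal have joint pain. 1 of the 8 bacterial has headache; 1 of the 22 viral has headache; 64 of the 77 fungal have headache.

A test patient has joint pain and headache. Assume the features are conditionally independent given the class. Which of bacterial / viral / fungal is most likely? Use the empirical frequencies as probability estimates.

bacterial: (8/107) × (5/8) × (1/8) ≈ 0.00584112
viral: (22/107) × (8/22) × (1/22) ≈ 0.00339847
fungal: (77/107) × (28/77) × (64/77) ≈ 0.217502
Highest score → fungal.

fungal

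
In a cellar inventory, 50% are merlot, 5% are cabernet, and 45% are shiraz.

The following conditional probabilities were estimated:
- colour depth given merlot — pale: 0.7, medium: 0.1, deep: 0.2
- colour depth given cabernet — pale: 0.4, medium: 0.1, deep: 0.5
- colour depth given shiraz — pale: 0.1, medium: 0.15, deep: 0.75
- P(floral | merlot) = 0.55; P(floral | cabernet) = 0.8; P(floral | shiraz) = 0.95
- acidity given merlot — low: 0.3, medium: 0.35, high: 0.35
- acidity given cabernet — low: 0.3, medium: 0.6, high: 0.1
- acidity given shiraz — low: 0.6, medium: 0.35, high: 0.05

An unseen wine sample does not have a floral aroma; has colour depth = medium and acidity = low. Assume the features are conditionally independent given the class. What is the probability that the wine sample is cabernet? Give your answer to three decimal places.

merlot: 0.5 × 0.1 × (1−0.55) × 0.3 = 0.00675
cabernet: 0.05 × 0.1 × (1−0.8) × 0.3 = 0.0003
shiraz: 0.45 × 0.15 × (1−0.95) × 0.6 = 0.002025
P(cabernet | x) = 0.0003 / 0.009075 ≈ 0.033

0.033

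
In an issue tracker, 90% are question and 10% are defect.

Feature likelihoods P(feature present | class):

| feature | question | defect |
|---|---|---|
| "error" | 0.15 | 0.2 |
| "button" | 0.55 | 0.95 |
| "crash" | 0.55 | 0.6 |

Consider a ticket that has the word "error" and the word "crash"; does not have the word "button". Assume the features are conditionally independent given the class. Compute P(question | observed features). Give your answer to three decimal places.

0.982

question: 0.9 × 0.15 × (1−0.55) × 0.55 = 0.0334125
defect: 0.1 × 0.2 × (1−0.95) × 0.6 = 0.0006
P(question | x) = 0.0334125 / 0.0340125 ≈ 0.982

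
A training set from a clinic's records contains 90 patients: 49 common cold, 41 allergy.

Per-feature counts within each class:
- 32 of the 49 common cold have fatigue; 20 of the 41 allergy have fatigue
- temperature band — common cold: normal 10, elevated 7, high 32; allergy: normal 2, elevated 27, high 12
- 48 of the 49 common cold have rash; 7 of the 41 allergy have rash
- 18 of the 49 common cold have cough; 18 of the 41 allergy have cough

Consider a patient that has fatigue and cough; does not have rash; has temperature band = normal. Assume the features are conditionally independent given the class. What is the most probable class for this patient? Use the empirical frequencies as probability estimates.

allergy

common cold: (49/90) × (32/49) × (10/49) × (1/49) × (18/49) ≈ 0.000543991
allergy: (41/90) × (20/41) × (2/41) × (34/41) × (18/41) ≈ 0.00394655
Highest score → allergy.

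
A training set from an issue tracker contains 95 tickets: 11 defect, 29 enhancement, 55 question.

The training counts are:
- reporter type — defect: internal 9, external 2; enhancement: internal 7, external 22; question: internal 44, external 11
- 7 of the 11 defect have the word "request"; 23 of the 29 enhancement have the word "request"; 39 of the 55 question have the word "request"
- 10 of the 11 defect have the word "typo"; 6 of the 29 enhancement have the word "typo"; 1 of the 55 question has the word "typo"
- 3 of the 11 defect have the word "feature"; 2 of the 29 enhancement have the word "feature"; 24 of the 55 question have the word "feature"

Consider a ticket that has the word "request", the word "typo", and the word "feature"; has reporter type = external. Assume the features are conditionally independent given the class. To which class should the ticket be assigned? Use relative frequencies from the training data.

defect: (11/95) × (2/11) × (7/11) × (10/11) × (3/11) ≈ 0.0033216
enhancement: (29/95) × (22/29) × (23/29) × (6/29) × (2/29) ≈ 0.00262068
question: (55/95) × (11/55) × (39/55) × (1/55) × (24/55) ≈ 0.000651414
Highest score → defect.

defect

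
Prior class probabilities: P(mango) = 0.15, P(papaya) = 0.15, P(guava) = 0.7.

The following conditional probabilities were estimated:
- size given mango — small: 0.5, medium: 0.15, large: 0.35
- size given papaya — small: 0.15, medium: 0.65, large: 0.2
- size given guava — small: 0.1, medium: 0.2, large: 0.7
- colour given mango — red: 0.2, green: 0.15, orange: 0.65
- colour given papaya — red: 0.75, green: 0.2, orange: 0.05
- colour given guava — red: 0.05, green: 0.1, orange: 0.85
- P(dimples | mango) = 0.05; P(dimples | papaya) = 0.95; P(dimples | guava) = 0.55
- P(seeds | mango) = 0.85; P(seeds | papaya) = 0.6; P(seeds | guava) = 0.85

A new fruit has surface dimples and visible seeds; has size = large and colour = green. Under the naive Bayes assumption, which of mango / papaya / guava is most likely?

mango: 0.15 × 0.35 × 0.15 × 0.05 × 0.85 = 0.0003346875
papaya: 0.15 × 0.2 × 0.2 × 0.95 × 0.6 = 0.00342
guava: 0.7 × 0.7 × 0.1 × 0.55 × 0.85 = 0.0229075
Highest score → guava.

guava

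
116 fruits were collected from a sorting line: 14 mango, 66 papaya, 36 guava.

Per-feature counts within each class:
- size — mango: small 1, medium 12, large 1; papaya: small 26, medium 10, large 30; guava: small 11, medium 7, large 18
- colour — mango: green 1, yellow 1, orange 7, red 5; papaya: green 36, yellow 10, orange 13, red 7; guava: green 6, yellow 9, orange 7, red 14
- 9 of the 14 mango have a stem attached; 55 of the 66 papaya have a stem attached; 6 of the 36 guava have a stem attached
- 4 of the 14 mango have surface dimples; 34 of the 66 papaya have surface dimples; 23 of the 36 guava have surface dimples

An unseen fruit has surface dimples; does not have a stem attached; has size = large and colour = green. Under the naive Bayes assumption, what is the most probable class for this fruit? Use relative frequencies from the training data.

mango: (14/116) × (1/14) × (1/14) × (5/14) × (4/14) ≈ 0.000062833
papaya: (66/116) × (30/66) × (36/66) × (11/66) × (34/66) ≈ 0.0121117
guava: (36/116) × (18/36) × (6/36) × (30/36) × (23/36) ≈ 0.0137692
Highest score → guava.

guava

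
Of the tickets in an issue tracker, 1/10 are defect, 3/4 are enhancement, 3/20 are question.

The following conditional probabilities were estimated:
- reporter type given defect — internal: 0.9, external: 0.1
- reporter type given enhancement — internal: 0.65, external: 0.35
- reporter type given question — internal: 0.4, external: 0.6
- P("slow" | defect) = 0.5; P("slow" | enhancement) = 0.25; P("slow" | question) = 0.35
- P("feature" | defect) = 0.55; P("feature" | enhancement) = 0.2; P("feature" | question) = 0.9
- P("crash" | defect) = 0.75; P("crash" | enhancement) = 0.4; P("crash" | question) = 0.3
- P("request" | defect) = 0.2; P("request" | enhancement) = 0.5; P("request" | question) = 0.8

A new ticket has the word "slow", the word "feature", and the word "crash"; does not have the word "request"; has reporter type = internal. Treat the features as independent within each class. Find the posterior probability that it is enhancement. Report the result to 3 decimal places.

defect: 0.1 × 0.9 × 0.5 × 0.55 × 0.75 × (1−0.2) = 0.01485
enhancement: 0.75 × 0.65 × 0.25 × 0.2 × 0.4 × (1−0.5) = 0.004875
question: 0.15 × 0.4 × 0.35 × 0.9 × 0.3 × (1−0.8) = 0.001134
P(enhancement | x) = 0.004875 / 0.020859 ≈ 0.234

0.234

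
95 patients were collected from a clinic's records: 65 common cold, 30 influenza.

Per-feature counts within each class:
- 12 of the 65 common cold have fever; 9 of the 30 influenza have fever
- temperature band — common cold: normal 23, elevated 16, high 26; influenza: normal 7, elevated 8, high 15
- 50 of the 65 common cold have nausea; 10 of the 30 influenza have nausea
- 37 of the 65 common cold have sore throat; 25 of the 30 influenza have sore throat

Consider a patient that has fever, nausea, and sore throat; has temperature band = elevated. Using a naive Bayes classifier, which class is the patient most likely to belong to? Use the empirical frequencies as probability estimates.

common cold

common cold: (65/95) × (12/65) × (16/65) × (50/65) × (37/65) ≈ 0.0136147
influenza: (30/95) × (9/30) × (8/30) × (10/30) × (25/30) ≈ 0.00701754
Highest score → common cold.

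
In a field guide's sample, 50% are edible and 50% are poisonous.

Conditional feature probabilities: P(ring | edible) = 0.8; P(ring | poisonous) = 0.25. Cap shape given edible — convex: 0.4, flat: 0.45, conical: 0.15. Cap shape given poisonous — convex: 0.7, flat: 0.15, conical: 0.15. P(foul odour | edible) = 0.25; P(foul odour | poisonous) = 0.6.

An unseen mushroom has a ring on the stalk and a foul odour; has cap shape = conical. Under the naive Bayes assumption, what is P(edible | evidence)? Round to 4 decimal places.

0.5714

edible: 0.5 × 0.8 × 0.15 × 0.25 = 0.015
poisonous: 0.5 × 0.25 × 0.15 × 0.6 = 0.01125
P(edible | x) = 0.015 / 0.02625 ≈ 0.5714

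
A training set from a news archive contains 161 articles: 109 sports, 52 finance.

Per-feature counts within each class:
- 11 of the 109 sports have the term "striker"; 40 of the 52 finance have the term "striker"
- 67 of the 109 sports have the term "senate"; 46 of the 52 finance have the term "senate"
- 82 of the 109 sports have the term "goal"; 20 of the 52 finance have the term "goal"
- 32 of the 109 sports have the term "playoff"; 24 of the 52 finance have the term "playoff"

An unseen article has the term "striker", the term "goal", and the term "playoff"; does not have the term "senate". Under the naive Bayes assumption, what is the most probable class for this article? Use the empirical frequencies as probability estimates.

sports

sports: (109/161) × (11/109) × (42/109) × (82/109) × (32/109) ≈ 0.00581434
finance: (52/161) × (40/52) × (6/52) × (20/52) × (24/52) ≈ 0.00508881
Highest score → sports.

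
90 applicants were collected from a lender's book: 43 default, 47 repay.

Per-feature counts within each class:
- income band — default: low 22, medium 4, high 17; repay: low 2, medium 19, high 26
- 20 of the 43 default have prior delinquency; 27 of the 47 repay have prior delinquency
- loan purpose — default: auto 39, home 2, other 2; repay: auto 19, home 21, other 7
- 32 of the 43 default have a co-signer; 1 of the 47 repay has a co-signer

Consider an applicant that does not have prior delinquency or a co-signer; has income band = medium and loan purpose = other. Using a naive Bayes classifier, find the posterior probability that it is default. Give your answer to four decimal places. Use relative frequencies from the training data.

0.0211

default: (43/90) × (4/43) × (23/43) × (2/43) × (11/43) ≈ 0.000282854
repay: (47/90) × (19/47) × (20/47) × (7/47) × (46/47) ≈ 0.0130949
P(default | x) = 0.000282854 / 0.013377754 ≈ 0.0211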